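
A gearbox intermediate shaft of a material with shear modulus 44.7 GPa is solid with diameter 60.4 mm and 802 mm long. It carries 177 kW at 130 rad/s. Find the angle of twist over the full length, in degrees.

1.07°

ω = 130 rad/s, so T = P/ω = 177×10³ / 130.0 = 1362 N·m.
J = πd⁴/32 = π(0.0604)⁴/32 = 1.307×10^-6 m⁴.
θ = T·L/(G·J) = 1362 × 0.802 / (44.7×10⁹ × 1.307×10^-6) = 0.01870 rad.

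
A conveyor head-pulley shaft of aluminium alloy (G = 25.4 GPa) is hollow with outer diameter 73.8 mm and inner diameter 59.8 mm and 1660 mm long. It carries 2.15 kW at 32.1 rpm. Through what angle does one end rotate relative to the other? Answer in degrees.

ω = 2π·32.1/60 = 3.362 rad/s, so T = P/ω = 2.15×10³ / 3.362 = 639.6 N·m.
J = π(d_o⁴ − d_i⁴)/32 = π(0.0738⁴ − 0.0598⁴)/32 = 1.657×10^-6 m⁴.
θ = T·L/(G·J) = 639.6 × 1.66 / (25.4×10⁹ × 1.657×10^-6) = 0.02523 rad.

1.45°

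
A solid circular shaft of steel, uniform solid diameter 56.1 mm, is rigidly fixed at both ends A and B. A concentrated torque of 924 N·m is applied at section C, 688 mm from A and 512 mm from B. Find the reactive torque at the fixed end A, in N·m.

With uniform GJ and both ends fixed, compatibility θ_AC = θ_CB gives T_A·a = T_B·b, together with T_A + T_B = T₀.
T_A = T₀·b/(a+b) = 924.0·512/1200 = 394.2 N·m; T_B = 529.8 N·m.

394 N·m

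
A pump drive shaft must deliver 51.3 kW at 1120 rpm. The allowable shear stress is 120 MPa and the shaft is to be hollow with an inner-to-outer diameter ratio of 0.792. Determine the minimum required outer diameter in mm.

ω = 2π·1120/60 = 117.3 rad/s, so T = P/ω = 51.3×10³ / 117.3 = 437.4 N·m.
For a hollow shaft with d_i/d_o = 0.792: τ_max = 16T/(π d_o³ (1−k⁴)), so d_o = [16T/(π τ_allow (1−k⁴))]^(1/3) = [16·437.4/(π·1.20×10^8·0.6065)]^(1/3) = 0.03128 m.

31.3 mm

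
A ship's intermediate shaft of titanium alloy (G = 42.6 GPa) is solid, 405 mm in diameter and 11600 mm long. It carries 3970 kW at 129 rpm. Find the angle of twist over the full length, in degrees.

1.74°

ω = 2π·129/60 = 13.51 rad/s, so T = P/ω = 3970×10³ / 13.51 = 293900 N·m.
J = πd⁴/32 = π(0.405)⁴/32 = 2.641×10^-3 m⁴.
θ = T·L/(G·J) = 293900 × 11.6 / (42.6×10⁹ × 2.641×10^-3) = 0.03030 rad.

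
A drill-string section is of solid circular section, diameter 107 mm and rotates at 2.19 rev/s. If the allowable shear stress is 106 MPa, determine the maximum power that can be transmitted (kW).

351 kW

J = πd⁴/32 = π(0.107)⁴/32 = 1.287×10^-5 m⁴.
T_max = τ_allow·J/r = 1.06×10^8 × 1.287×10^-5 / 0.0535 = 25500 N·m.
ω = 2π·2.19 = 13.76 rad/s, so P_max = T_max·ω = 3.508×10^5 W.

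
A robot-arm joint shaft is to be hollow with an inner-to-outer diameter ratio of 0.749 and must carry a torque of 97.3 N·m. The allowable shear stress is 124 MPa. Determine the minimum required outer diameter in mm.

For a hollow shaft with d_i/d_o = 0.749: τ_max = 16T/(π d_o³ (1−k⁴)), so d_o = [16T/(π τ_allow (1−k⁴))]^(1/3) = [16·97.30/(π·1.24×10^8·0.6853)]^(1/3) = 0.01800 m.

18.0 mm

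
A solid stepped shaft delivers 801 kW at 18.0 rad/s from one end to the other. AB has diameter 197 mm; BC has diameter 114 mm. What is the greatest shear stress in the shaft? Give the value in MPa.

153 MPa

ω = 18.0 rad/s, so T = P/ω = 801×10³ / 18.00 = 44500 N·m.
Under the same torque, τ_max = 16T/(πd³) is largest where d is smallest — segment BC (d = 114 mm).
τ_max = 16·44500/(π·(0.114)³) = 1.530×10^8 Pa.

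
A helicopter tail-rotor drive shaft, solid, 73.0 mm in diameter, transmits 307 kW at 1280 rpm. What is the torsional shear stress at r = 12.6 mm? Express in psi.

1500 psi

ω = 2π·1280/60 = 134.0 rad/s, so T = P/ω = 307×10³ / 134.0 = 2290 N·m.
J = πd⁴/32 = π(0.0730)⁴/32 = 2.788×10^-6 m⁴.
Shear stress varies linearly with radius: τ = T·r/J = 2290 × 0.0126 / 2.788×10^-6 = 1.035×10^7 Pa.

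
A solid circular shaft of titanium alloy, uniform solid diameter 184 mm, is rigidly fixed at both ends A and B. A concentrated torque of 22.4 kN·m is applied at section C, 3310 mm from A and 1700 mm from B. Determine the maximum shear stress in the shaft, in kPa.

12100 kPa

With uniform GJ and both ends fixed, compatibility θ_AC = θ_CB gives T_A·a = T_B·b, together with T_A + T_B = T₀.
T_A = T₀·b/(a+b) = 22400·1700/5010 = 7601 N·m; T_B = 14800 N·m.
τ in each portion: τ_AC = 6.21×10^6 Pa, τ_CB = 1.21×10^7 Pa; maximum is in CB.
τ_max = T_CB·r/J = 14800·0.0920/1.13×10^-4 = 1.210×10^7 Pa.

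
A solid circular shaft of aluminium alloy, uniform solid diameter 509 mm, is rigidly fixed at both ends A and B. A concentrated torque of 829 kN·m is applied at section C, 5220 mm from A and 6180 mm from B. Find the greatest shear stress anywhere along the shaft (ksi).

2.52 ksi

With uniform GJ and both ends fixed, compatibility θ_AC = θ_CB gives T_A·a = T_B·b, together with T_A + T_B = T₀.
T_A = T₀·b/(a+b) = 829000·6180/11400 = 449400 N·m; T_B = 379600 N·m.
τ in each portion: τ_AC = 1.74×10^7 Pa, τ_CB = 1.47×10^7 Pa; maximum is in AC.
τ_max = T_AC·r/J = 449400·0.255/6.59×10^-3 = 1.736×10^7 Pa.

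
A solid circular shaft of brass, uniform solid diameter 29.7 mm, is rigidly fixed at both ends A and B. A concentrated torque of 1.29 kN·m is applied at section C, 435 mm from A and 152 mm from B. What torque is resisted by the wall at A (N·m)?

With uniform GJ and both ends fixed, compatibility θ_AC = θ_CB gives T_A·a = T_B·b, together with T_A + T_B = T₀.
T_A = T₀·b/(a+b) = 1290·152/587.0 = 334.0 N·m; T_B = 956.0 N·m.

334 N·m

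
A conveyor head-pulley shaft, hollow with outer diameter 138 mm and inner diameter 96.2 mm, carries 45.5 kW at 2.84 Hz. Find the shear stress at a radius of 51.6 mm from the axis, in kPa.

ω = 2π·2.84 = 17.84 rad/s, so T = P/ω = 45.5×10³ / 17.84 = 2550 N·m.
J = π(d_o⁴ − d_i⁴)/32 = π(0.138⁴ − 0.0962⁴)/32 = 2.720×10^-5 m⁴.
Shear stress varies linearly with radius: τ = T·r/J = 2550 × 0.0516 / 2.720×10^-5 = 4.838×10^6 Pa.

4840 kPa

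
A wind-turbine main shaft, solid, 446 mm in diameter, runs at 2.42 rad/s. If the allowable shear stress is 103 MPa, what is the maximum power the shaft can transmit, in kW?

J = πd⁴/32 = π(0.446)⁴/32 = 3.885×10^-3 m⁴.
T_max = τ_allow·J/r = 1.03×10^8 × 3.885×10^-3 / 0.223 = 1.794e6 N·m.
ω = 2.42 rad/s, so P_max = T_max·ω = 4.342×10^6 W.

4340 kW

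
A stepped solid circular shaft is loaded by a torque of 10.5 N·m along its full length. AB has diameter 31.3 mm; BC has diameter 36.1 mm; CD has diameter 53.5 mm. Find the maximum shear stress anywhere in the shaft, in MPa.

1.74 MPa

Under the same torque, τ_max = 16T/(πd³) is largest where d is smallest — segment AB (d = 31.3 mm).
τ_max = 16·10.50/(π·(0.0313)³) = 1.744×10^6 Pa.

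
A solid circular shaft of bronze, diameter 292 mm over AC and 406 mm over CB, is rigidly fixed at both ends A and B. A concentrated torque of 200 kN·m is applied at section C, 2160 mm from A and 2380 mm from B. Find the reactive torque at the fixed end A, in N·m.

45500 N·m

Compatibility: T_A·a/J_AC = T_B·b/J_CB with T_A + T_B = T₀.
J_AC = 7.14×10^-4 m⁴, J_CB = 2.67×10^-3 m⁴, so T_A = T₀·(J_AC/a)/((J_AC/a)+(J_CB/b)) = 45540 N·m, T_B = 154500 N·m.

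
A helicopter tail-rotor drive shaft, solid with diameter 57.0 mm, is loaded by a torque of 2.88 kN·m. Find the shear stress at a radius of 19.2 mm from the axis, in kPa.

53400 kPa

J = πd⁴/32 = π(0.0570)⁴/32 = 1.036×10^-6 m⁴.
Shear stress varies linearly with radius: τ = T·r/J = 2880 × 0.0192 / 1.036×10^-6 = 5.336×10^7 Pa.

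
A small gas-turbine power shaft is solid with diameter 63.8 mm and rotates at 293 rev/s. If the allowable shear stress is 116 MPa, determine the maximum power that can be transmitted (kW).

J = πd⁴/32 = π(0.0638)⁴/32 = 1.627×10^-6 m⁴.
T_max = τ_allow·J/r = 1.16×10^8 × 1.627×10^-6 / 0.0319 = 5915 N·m.
ω = 2π·293 = 1841 rad/s, so P_max = T_max·ω = 1.089×10^7 W.

10900 kW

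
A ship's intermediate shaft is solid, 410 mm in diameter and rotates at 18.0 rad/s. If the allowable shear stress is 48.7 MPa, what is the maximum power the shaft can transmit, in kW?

J = πd⁴/32 = π(0.410)⁴/32 = 2.774×10^-3 m⁴.
T_max = τ_allow·J/r = 4.87×10^7 × 2.774×10^-3 / 0.205 = 659000 N·m.
ω = 18.0 rad/s, so P_max = T_max·ω = 1.186×10^7 W.

11900 kW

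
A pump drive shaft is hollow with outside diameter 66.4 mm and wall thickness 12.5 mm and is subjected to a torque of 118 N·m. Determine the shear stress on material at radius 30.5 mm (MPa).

2.22 MPa

J = π(d_o⁴ − d_i⁴)/32 = π(0.0664⁴ − 0.0414⁴)/32 = 1.620×10^-6 m⁴.
Shear stress varies linearly with radius: τ = T·r/J = 118.0 × 0.0305 / 1.620×10^-6 = 2.222×10^6 Pa.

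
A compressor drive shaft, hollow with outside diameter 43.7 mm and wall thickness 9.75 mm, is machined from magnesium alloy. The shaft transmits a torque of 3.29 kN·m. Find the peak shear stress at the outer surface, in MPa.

222 MPa

J = π(d_o⁴ − d_i⁴)/32 = π(0.0437⁴ − 0.0242⁴)/32 = 3.244×10^-7 m⁴.
τ_max = T·r/J = 3290 × 0.0219 / 3.244×10^-7 = 2.216×10^8 Pa.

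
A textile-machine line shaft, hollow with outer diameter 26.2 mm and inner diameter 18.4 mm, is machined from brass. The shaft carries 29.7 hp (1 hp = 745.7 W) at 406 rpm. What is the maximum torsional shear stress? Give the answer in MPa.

195 MPa

ω = 2π·406/60 = 42.52 rad/s, so T = P/ω = 29.7×745.7 / 42.52 = 520.9 N·m.
J = π(d_o⁴ − d_i⁴)/32 = π(0.0262⁴ − 0.0184⁴)/32 = 3.501×10^-8 m⁴.
τ_max = T·r/J = 520.9 × 0.0131 / 3.501×10^-8 = 1.949×10^8 Pa.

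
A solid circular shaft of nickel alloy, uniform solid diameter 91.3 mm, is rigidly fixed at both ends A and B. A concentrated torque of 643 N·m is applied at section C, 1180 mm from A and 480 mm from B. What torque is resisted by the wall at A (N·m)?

With uniform GJ and both ends fixed, compatibility θ_AC = θ_CB gives T_A·a = T_B·b, together with T_A + T_B = T₀.
T_A = T₀·b/(a+b) = 643.0·480/1660 = 185.9 N·m; T_B = 457.1 N·m.

186 N·m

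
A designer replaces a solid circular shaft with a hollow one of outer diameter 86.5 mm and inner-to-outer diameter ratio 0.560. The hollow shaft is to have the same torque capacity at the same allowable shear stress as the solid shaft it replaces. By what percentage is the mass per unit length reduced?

26.5 %

Equal τ_max and T ⇒ the solid shaft needs d_s³ = d_o³(1−k⁴), so d_s = 86.5·(1−0.560⁴)^(1/3) = 83.57 mm.
Area ratio A_h/A_s = d_o²(1−k²)/d_s² = (1−k²)/(1−k⁴)^(2/3) = 0.7354.
Mass saving = 1 − 0.7354 = 26.5 %.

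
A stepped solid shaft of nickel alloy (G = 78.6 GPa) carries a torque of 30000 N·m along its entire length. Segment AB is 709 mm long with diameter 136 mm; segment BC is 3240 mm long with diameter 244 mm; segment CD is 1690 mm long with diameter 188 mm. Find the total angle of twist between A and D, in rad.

J_AB = π(0.136)⁴/32 = 3.36×10^-5 m⁴; J_BC = π(0.244)⁴/32 = 3.48×10^-4 m⁴; J_CD = π(0.188)⁴/32 = 1.23×10^-4 m⁴.
θ = (T/G)·Σ L_i/J_i = (30000/78.6×10⁹)·(0.709/3.36×10^-5 + 3.24/3.48×10^-4 + 1.69/1.23×10^-4) = 0.01687 rad.

0.0169 rad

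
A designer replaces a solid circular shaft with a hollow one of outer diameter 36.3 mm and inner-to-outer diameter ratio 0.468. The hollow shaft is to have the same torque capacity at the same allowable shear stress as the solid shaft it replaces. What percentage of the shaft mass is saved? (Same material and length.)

19.3 %

Equal τ_max and T ⇒ the solid shaft needs d_s³ = d_o³(1−k⁴), so d_s = 36.3·(1−0.468⁴)^(1/3) = 35.71 mm.
Area ratio A_h/A_s = d_o²(1−k²)/d_s² = (1−k²)/(1−k⁴)^(2/3) = 0.8070.
Mass saving = 1 − 0.8070 = 19.3 %.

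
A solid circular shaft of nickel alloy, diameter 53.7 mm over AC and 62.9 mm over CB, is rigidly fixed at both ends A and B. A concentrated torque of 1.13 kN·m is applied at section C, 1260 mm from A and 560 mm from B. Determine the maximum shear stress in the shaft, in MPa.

18.7 MPa

Compatibility: T_A·a/J_AC = T_B·b/J_CB with T_A + T_B = T₀.
J_AC = 8.16×10^-7 m⁴, J_CB = 1.54×10^-6 m⁴, so T_A = T₀·(J_AC/a)/((J_AC/a)+(J_CB/b)) = 215.8 N·m, T_B = 914.2 N·m.
τ in each portion: τ_AC = 7.10×10^6 Pa, τ_CB = 1.87×10^7 Pa; maximum is in CB.
τ_max = T_CB·r/J = 914.2·0.0314/1.54×10^-6 = 1.871×10^7 Pa.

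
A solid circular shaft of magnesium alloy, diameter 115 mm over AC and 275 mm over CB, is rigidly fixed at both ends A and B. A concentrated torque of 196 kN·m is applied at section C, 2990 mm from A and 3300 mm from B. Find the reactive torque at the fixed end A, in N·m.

6400 N·m

Compatibility: T_A·a/J_AC = T_B·b/J_CB with T_A + T_B = T₀.
J_AC = 1.72×10^-5 m⁴, J_CB = 5.61×10^-4 m⁴, so T_A = T₀·(J_AC/a)/((J_AC/a)+(J_CB/b)) = 6399 N·m, T_B = 189600 N·m.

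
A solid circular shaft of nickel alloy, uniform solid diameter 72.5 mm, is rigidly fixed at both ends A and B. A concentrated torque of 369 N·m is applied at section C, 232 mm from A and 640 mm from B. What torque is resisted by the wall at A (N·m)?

With uniform GJ and both ends fixed, compatibility θ_AC = θ_CB gives T_A·a = T_B·b, together with T_A + T_B = T₀.
T_A = T₀·b/(a+b) = 369.0·640/872.0 = 270.8 N·m; T_B = 98.17 N·m.

271 N·m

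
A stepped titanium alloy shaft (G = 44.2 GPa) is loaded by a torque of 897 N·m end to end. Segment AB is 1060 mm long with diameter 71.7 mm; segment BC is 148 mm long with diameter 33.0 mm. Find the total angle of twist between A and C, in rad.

J_AB = π(0.0717)⁴/32 = 2.59×10^-6 m⁴; J_BC = π(0.0330)⁴/32 = 1.16×10^-7 m⁴.
θ = (T/G)·Σ L_i/J_i = (897.0/44.2×10⁹)·(1.06/2.59×10^-6 + 0.148/1.16×10^-7) = 0.03409 rad.

0.0341 rad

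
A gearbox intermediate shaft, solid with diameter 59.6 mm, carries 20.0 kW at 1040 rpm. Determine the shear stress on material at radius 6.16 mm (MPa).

ω = 2π·1040/60 = 108.9 rad/s, so T = P/ω = 20.0×10³ / 108.9 = 183.6 N·m.
J = πd⁴/32 = π(0.0596)⁴/32 = 1.239×10^-6 m⁴.
Shear stress varies linearly with radius: τ = T·r/J = 183.6 × 0.00616 / 1.239×10^-6 = 9.132×10^5 Pa.

0.913 MPa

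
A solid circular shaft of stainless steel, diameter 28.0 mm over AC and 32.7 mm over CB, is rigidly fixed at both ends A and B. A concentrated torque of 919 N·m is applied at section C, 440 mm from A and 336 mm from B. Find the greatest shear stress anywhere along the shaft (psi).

Compatibility: T_A·a/J_AC = T_B·b/J_CB with T_A + T_B = T₀.
J_AC = 6.03×10^-8 m⁴, J_CB = 1.12×10^-7 m⁴, so T_A = T₀·(J_AC/a)/((J_AC/a)+(J_CB/b)) = 267.5 N·m, T_B = 651.5 N·m.
τ in each portion: τ_AC = 6.21×10^7 Pa, τ_CB = 9.49×10^7 Pa; maximum is in CB.
τ_max = T_CB·r/J = 651.5·0.0163/1.12×10^-7 = 9.490×10^7 Pa.

13800 psi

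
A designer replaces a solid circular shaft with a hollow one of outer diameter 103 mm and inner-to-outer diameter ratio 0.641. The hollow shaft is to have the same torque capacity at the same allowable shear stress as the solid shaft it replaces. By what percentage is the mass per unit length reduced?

Equal τ_max and T ⇒ the solid shaft needs d_s³ = d_o³(1−k⁴), so d_s = 103·(1−0.641⁴)^(1/3) = 96.84 mm.
Area ratio A_h/A_s = d_o²(1−k²)/d_s² = (1−k²)/(1−k⁴)^(2/3) = 0.6664.
Mass saving = 1 − 0.6664 = 33.4 %.

33.4 %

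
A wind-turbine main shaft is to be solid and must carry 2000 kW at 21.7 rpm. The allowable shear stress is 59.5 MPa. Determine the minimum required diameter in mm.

ω = 2π·21.7/60 = 2.272 rad/s, so T = P/ω = 2000×10³ / 2.272 = 880100 N·m.
For a solid shaft τ_max = 16T/(πd³), so d = (16T/(π τ_allow))^(1/3) = (16·880100/(π·5.95×10^7))^(1/3) = 0.4223 m.

422 mm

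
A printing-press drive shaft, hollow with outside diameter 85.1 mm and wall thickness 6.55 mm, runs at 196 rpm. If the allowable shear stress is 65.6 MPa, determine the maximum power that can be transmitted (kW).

J = π(d_o⁴ − d_i⁴)/32 = π(0.0851⁴ − 0.0720⁴)/32 = 2.511×10^-6 m⁴.
T_max = τ_allow·J/r = 6.56×10^7 × 2.511×10^-6 / 0.0425 = 3871 N·m.
ω = 2π·196/60 = 20.53 rad/s, so P_max = T_max·ω = 7.945×10^4 W.

79.4 kW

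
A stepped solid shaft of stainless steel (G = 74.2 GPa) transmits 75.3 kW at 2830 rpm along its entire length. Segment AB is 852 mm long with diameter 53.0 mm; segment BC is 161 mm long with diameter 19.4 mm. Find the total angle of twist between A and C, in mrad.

ω = 2π·2830/60 = 296.4 rad/s, so T = P/ω = 75.3×10³ / 296.4 = 254.1 N·m.
J_AB = π(0.0530)⁴/32 = 7.75×10^-7 m⁴; J_BC = π(0.0194)⁴/32 = 1.39×10^-8 m⁴.
θ = (T/G)·Σ L_i/J_i = (254.1/74.2×10⁹)·(0.852/7.75×10^-7 + 0.161/1.39×10^-8) = 0.04341 rad.

43.4 mrad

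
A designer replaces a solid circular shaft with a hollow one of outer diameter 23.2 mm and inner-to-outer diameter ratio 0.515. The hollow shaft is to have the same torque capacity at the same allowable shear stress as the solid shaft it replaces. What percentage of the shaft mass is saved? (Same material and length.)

Equal τ_max and T ⇒ the solid shaft needs d_s³ = d_o³(1−k⁴), so d_s = 23.2·(1−0.515⁴)^(1/3) = 22.64 mm.
Area ratio A_h/A_s = d_o²(1−k²)/d_s² = (1−k²)/(1−k⁴)^(2/3) = 0.7714.
Mass saving = 1 − 0.7714 = 22.9 %.

22.9 %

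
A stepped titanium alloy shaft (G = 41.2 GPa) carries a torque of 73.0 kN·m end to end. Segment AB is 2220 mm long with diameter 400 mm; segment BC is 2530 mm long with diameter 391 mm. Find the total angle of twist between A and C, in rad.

J_AB = π(0.400)⁴/32 = 2.51×10^-3 m⁴; J_BC = π(0.391)⁴/32 = 2.29×10^-3 m⁴.
θ = (T/G)·Σ L_i/J_i = (73000/41.2×10⁹)·(2.22/2.51×10^-3 + 2.53/2.29×10^-3) = 3.519×10^-3 rad.

0.00352 rad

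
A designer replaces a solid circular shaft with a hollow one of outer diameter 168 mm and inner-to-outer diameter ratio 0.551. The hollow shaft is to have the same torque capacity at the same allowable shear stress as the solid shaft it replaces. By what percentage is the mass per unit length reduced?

Equal τ_max and T ⇒ the solid shaft needs d_s³ = d_o³(1−k⁴), so d_s = 168·(1−0.551⁴)^(1/3) = 162.7 mm.
Area ratio A_h/A_s = d_o²(1−k²)/d_s² = (1−k²)/(1−k⁴)^(2/3) = 0.7428.
Mass saving = 1 − 0.7428 = 25.7 %.

25.7 %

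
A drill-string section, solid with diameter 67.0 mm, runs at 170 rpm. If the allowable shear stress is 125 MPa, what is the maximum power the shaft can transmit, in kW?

J = πd⁴/32 = π(0.0670)⁴/32 = 1.978×10^-6 m⁴.
T_max = τ_allow·J/r = 1.25×10^8 × 1.978×10^-6 / 0.0335 = 7382 N·m.
ω = 2π·170/60 = 17.80 rad/s, so P_max = T_max·ω = 1.314×10^5 W.

131 kW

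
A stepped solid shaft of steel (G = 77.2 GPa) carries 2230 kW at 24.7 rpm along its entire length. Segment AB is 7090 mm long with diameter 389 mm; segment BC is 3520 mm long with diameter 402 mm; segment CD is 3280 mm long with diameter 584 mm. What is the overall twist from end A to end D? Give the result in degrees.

ω = 2π·24.7/60 = 2.587 rad/s, so T = P/ω = 2230×10³ / 2.587 = 862100 N·m.
J_AB = π(0.389)⁴/32 = 2.25×10^-3 m⁴; J_BC = π(0.402)⁴/32 = 2.56×10^-3 m⁴; J_CD = π(0.584)⁴/32 = 0.0114 m⁴.
θ = (T/G)·Σ L_i/J_i = (862100/77.2×10⁹)·(7.09/2.25×10^-3 + 3.52/2.56×10^-3 + 3.28/0.0114) = 0.05376 rad.

3.08°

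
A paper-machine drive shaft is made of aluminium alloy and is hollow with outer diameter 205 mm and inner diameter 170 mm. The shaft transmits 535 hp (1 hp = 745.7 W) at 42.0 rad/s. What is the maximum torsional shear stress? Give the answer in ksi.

1.55 ksi

ω = 42.0 rad/s, so T = P/ω = 535×745.7 / 42.00 = 9499 N·m.
J = π(d_o⁴ − d_i⁴)/32 = π(0.205⁴ − 0.170⁴)/32 = 9.139×10^-5 m⁴.
τ_max = T·r/J = 9499 × 0.102 / 9.139×10^-5 = 1.065×10^7 Pa.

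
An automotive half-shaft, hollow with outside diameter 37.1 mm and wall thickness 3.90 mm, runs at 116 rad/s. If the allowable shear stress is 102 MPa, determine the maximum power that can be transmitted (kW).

72.5 kW

J = π(d_o⁴ − d_i⁴)/32 = π(0.0371⁴ − 0.0293⁴)/32 = 1.136×10^-7 m⁴.
T_max = τ_allow·J/r = 1.02×10^8 × 1.136×10^-7 / 0.0186 = 624.9 N·m.
ω = 116 rad/s, so P_max = T_max·ω = 7.248×10^4 W.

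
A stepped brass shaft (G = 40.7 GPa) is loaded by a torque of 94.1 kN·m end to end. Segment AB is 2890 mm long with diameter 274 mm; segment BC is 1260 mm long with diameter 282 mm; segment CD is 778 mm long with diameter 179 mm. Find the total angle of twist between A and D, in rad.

0.0346 rad

J_AB = π(0.274)⁴/32 = 5.53×10^-4 m⁴; J_BC = π(0.282)⁴/32 = 6.21×10^-4 m⁴; J_CD = π(0.179)⁴/32 = 1.01×10^-4 m⁴.
θ = (T/G)·Σ L_i/J_i = (94100/40.7×10⁹)·(2.89/5.53×10^-4 + 1.26/6.21×10^-4 + 0.778/1.01×10^-4) = 0.03461 rad.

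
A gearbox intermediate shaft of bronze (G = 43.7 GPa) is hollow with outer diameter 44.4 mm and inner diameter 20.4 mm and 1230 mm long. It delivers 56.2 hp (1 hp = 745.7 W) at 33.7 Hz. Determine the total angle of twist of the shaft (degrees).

0.876°

ω = 2π·33.7 = 211.7 rad/s, so T = P/ω = 56.2×745.7 / 211.7 = 197.9 N·m.
J = π(d_o⁴ − d_i⁴)/32 = π(0.0444⁴ − 0.0204⁴)/32 = 3.645×10^-7 m⁴.
θ = T·L/(G·J) = 197.9 × 1.23 / (43.7×10⁹ × 3.645×10^-7) = 0.01528 rad.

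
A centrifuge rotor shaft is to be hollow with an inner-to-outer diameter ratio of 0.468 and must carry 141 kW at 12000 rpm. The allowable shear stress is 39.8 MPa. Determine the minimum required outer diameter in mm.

ω = 2π·12000/60 = 1257 rad/s, so T = P/ω = 141×10³ / 1257 = 112.2 N·m.
For a hollow shaft with d_i/d_o = 0.468: τ_max = 16T/(π d_o³ (1−k⁴)), so d_o = [16T/(π τ_allow (1−k⁴))]^(1/3) = [16·112.2/(π·3.98×10^7·0.9520)]^(1/3) = 0.02471 m.

24.7 mm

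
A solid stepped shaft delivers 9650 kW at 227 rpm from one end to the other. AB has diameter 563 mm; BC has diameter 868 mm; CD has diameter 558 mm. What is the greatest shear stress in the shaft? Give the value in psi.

ω = 2π·227/60 = 23.77 rad/s, so T = P/ω = 9650×10³ / 23.77 = 406000 N·m.
Under the same torque, τ_max = 16T/(πd³) is largest where d is smallest — segment CD (d = 558 mm).
τ_max = 16·406000/(π·(0.558)³) = 1.190×10^7 Pa.

1730 psi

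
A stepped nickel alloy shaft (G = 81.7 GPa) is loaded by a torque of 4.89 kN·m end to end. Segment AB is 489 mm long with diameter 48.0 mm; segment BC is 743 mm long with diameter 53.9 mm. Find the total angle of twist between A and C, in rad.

0.110 rad

J_AB = π(0.0480)⁴/32 = 5.21×10^-7 m⁴; J_BC = π(0.0539)⁴/32 = 8.29×10^-7 m⁴.
θ = (T/G)·Σ L_i/J_i = (4890/81.7×10⁹)·(0.489/5.21×10^-7 + 0.743/8.29×10^-7) = 0.1098 rad.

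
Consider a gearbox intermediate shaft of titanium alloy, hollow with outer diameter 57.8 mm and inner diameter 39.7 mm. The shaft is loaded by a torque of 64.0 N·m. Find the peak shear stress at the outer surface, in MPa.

2.17 MPa

J = π(d_o⁴ − d_i⁴)/32 = π(0.0578⁴ − 0.0397⁴)/32 = 8.519×10^-7 m⁴.
τ_max = T·r/J = 64.00 × 0.0289 / 8.519×10^-7 = 2.171×10^6 Pa.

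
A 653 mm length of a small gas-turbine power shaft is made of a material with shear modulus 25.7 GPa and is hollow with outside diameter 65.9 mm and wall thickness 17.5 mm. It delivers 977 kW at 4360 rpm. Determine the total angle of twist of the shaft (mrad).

ω = 2π·4360/60 = 456.6 rad/s, so T = P/ω = 977×10³ / 456.6 = 2140 N·m.
J = π(d_o⁴ − d_i⁴)/32 = π(0.0659⁴ − 0.0309⁴)/32 = 1.762×10^-6 m⁴.
θ = T·L/(G·J) = 2140 × 0.653 / (25.7×10⁹ × 1.762×10^-6) = 0.03086 rad.

30.9 mrad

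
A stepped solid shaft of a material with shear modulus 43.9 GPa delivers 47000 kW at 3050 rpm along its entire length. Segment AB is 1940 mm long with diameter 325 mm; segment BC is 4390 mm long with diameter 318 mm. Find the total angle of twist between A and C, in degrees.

ω = 2π·3050/60 = 319.4 rad/s, so T = P/ω = 47000×10³ / 319.4 = 147200 N·m.
J_AB = π(0.325)⁴/32 = 1.10×10^-3 m⁴; J_BC = π(0.318)⁴/32 = 1.00×10^-3 m⁴.
θ = (T/G)·Σ L_i/J_i = (147200/43.9×10⁹)·(1.94/1.10×10^-3 + 4.39/1.00×10^-3) = 0.02059 rad.

1.18°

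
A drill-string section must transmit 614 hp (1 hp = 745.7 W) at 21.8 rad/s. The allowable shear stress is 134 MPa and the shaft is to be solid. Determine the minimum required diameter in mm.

ω = 21.8 rad/s, so T = P/ω = 614×745.7 / 21.80 = 21000 N·m.
For a solid shaft τ_max = 16T/(πd³), so d = (16T/(π τ_allow))^(1/3) = (16·21000/(π·1.34×10^8))^(1/3) = 0.09276 m.

92.8 mm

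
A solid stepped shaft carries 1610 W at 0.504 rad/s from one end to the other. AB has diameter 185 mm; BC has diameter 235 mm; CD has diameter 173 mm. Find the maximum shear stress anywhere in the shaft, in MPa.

ω = 0.504 rad/s, so T = P/ω = 1610 / 0.5040 = 3194 N·m.
Under the same torque, τ_max = 16T/(πd³) is largest where d is smallest — segment CD (d = 173 mm).
τ_max = 16·3194/(π·(0.173)³) = 3.142×10^6 Pa.

3.14 MPa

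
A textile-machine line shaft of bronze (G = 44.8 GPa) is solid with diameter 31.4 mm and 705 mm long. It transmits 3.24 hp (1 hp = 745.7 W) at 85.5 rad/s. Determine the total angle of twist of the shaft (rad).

ω = 85.5 rad/s, so T = P/ω = 3.24×745.7 / 85.50 = 28.26 N·m.
J = πd⁴/32 = π(0.0314)⁴/32 = 9.544×10^-8 m⁴.
θ = T·L/(G·J) = 28.26 × 0.705 / (44.8×10⁹ × 9.544×10^-8) = 4.659×10^-3 rad.

0.00466 rad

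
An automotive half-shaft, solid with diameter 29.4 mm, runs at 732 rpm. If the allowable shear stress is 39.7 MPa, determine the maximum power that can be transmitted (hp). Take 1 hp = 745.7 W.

J = πd⁴/32 = π(0.0294)⁴/32 = 7.335×10^-8 m⁴.
T_max = τ_allow·J/r = 3.97×10^7 × 7.335×10^-8 / 0.0147 = 198.1 N·m.
ω = 2π·732/60 = 76.65 rad/s, so P_max = T_max·ω = 1.518×10^4 W.

20.4 hp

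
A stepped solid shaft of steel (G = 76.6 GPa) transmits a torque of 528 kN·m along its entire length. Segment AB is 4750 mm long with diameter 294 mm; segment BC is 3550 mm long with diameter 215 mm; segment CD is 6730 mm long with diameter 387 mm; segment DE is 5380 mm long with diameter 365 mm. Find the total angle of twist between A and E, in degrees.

11.7°

J_AB = π(0.294)⁴/32 = 7.33×10^-4 m⁴; J_BC = π(0.215)⁴/32 = 2.10×10^-4 m⁴; J_CD = π(0.387)⁴/32 = 2.20×10^-3 m⁴; J_DE = π(0.365)⁴/32 = 1.74×10^-3 m⁴.
θ = (T/G)·Σ L_i/J_i = (528000/76.6×10⁹)·(4.75/7.33×10^-4 + 3.55/2.10×10^-4 + 6.73/2.20×10^-3 + 5.38/1.74×10^-3) = 0.2036 rad.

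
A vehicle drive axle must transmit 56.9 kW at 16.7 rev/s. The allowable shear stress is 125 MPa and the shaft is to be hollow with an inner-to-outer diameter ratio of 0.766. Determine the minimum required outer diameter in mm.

ω = 2π·16.7 = 104.9 rad/s, so T = P/ω = 56.9×10³ / 104.9 = 542.3 N·m.
For a hollow shaft with d_i/d_o = 0.766: τ_max = 16T/(π d_o³ (1−k⁴)), so d_o = [16T/(π τ_allow (1−k⁴))]^(1/3) = [16·542.3/(π·1.25×10^8·0.6557)]^(1/3) = 0.03230 m.

32.3 mm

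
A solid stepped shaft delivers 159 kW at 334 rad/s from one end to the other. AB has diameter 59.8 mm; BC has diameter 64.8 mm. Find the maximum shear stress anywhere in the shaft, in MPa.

ω = 334 rad/s, so T = P/ω = 159×10³ / 334.0 = 476.0 N·m.
Under the same torque, τ_max = 16T/(πd³) is largest where d is smallest — segment AB (d = 59.8 mm).
τ_max = 16·476.0/(π·(0.0598)³) = 1.134×10^7 Pa.

11.3 MPa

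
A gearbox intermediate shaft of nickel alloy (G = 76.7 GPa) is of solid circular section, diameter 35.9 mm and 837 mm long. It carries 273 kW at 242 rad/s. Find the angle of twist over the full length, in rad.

ω = 242 rad/s, so T = P/ω = 273×10³ / 242.0 = 1128 N·m.
J = πd⁴/32 = π(0.0359)⁴/32 = 1.631×10^-7 m⁴.
θ = T·L/(G·J) = 1128 × 0.837 / (76.7×10⁹ × 1.631×10^-7) = 0.07549 rad.

0.0755 rad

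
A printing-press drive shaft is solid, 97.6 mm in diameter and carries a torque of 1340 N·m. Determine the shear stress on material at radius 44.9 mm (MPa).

6.75 MPa

J = πd⁴/32 = π(0.0976)⁴/32 = 8.908×10^-6 m⁴.
Shear stress varies linearly with radius: τ = T·r/J = 1340 × 0.0449 / 8.908×10^-6 = 6.754×10^6 Pa.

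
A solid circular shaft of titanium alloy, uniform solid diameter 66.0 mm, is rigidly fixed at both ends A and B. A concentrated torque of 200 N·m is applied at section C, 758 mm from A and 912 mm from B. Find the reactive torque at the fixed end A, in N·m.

109 N·m

With uniform GJ and both ends fixed, compatibility θ_AC = θ_CB gives T_A·a = T_B·b, together with T_A + T_B = T₀.
T_A = T₀·b/(a+b) = 200.0·912/1670 = 109.2 N·m; T_B = 90.78 N·m.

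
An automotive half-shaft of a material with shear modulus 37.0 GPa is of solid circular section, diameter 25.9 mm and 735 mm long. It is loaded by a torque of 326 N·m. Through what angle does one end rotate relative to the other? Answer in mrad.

147 mrad

J = πd⁴/32 = π(0.0259)⁴/32 = 4.418×10^-8 m⁴.
θ = T·L/(G·J) = 326.0 × 0.735 / (37.0×10⁹ × 4.418×10^-8) = 0.1466 rad.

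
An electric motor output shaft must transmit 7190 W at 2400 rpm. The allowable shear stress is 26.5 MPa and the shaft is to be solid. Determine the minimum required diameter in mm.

17.6 mm

ω = 2π·2400/60 = 251.3 rad/s, so T = P/ω = 7190 / 251.3 = 28.61 N·m.
For a solid shaft τ_max = 16T/(πd³), so d = (16T/(π τ_allow))^(1/3) = (16·28.61/(π·2.65×10^7))^(1/3) = 0.01765 m.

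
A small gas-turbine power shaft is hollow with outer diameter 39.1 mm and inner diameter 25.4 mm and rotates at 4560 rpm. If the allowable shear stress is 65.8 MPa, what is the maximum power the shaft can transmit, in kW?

J = π(d_o⁴ − d_i⁴)/32 = π(0.0391⁴ − 0.0254⁴)/32 = 1.886×10^-7 m⁴.
T_max = τ_allow·J/r = 6.58×10^7 × 1.886×10^-7 / 0.0196 = 634.8 N·m.
ω = 2π·4560/60 = 477.5 rad/s, so P_max = T_max·ω = 3.031×10^5 W.

303 kW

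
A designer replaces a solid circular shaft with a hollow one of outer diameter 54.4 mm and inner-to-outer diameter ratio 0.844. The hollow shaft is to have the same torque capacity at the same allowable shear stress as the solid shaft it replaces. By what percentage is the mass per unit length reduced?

Equal τ_max and T ⇒ the solid shaft needs d_s³ = d_o³(1−k⁴), so d_s = 54.4·(1−0.844⁴)^(1/3) = 42.96 mm.
Area ratio A_h/A_s = d_o²(1−k²)/d_s² = (1−k²)/(1−k⁴)^(2/3) = 0.4612.
Mass saving = 1 − 0.4612 = 53.9 %.

53.9 %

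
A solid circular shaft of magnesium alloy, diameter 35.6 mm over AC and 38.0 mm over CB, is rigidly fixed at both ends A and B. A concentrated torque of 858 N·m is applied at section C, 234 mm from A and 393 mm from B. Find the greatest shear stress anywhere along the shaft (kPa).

Compatibility: T_A·a/J_AC = T_B·b/J_CB with T_A + T_B = T₀.
J_AC = 1.58×10^-7 m⁴, J_CB = 2.05×10^-7 m⁴, so T_A = T₀·(J_AC/a)/((J_AC/a)+(J_CB/b)) = 483.9 N·m, T_B = 374.1 N·m.
τ in each portion: τ_AC = 5.46×10^7 Pa, τ_CB = 3.47×10^7 Pa; maximum is in AC.
τ_max = T_AC·r/J = 483.9·0.0178/1.58×10^-7 = 5.463×10^7 Pa.

54600 kPa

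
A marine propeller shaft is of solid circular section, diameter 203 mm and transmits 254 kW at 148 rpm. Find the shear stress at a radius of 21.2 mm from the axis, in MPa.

2.08 MPa

ω = 2π·148/60 = 15.50 rad/s, so T = P/ω = 254×10³ / 15.50 = 16390 N·m.
J = πd⁴/32 = π(0.203)⁴/32 = 1.667×10^-4 m⁴.
Shear stress varies linearly with radius: τ = T·r/J = 16390 × 0.0212 / 1.667×10^-4 = 2.084×10^6 Pa.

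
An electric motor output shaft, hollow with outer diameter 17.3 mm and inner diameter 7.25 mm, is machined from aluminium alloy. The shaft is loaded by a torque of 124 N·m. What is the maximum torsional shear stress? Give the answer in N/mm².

J = π(d_o⁴ − d_i⁴)/32 = π(0.0173⁴ − 0.00725⁴)/32 = 8.523×10^-9 m⁴.
τ_max = T·r/J = 124.0 × 0.00865 / 8.523×10^-9 = 1.259×10^8 Pa.

126 N/mm²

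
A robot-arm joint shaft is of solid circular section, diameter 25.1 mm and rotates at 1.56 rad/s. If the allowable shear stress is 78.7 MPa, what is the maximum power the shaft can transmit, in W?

J = πd⁴/32 = π(0.0251)⁴/32 = 3.897×10^-8 m⁴.
T_max = τ_allow·J/r = 7.87×10^7 × 3.897×10^-8 / 0.0126 = 244.4 N·m.
ω = 1.56 rad/s, so P_max = T_max·ω = 381.2 W.

381 W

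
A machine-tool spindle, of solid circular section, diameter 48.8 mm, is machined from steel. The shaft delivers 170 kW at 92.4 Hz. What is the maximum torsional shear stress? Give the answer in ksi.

ω = 2π·92.4 = 580.6 rad/s, so T = P/ω = 170×10³ / 580.6 = 292.8 N·m.
J = πd⁴/32 = π(0.0488)⁴/32 = 5.568×10^-7 m⁴.
τ_max = T·r/J = 292.8 × 0.0244 / 5.568×10^-7 = 1.283×10^7 Pa.

1.86 ksi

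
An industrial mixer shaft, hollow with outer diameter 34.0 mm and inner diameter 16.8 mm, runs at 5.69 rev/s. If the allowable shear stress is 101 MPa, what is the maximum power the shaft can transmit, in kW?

26.2 kW

J = π(d_o⁴ − d_i⁴)/32 = π(0.0340⁴ − 0.0168⁴)/32 = 1.234×10^-7 m⁴.
T_max = τ_allow·J/r = 1.01×10^8 × 1.234×10^-7 / 0.0170 = 733.0 N·m.
ω = 2π·5.69 = 35.75 rad/s, so P_max = T_max·ω = 2.621×10^4 W.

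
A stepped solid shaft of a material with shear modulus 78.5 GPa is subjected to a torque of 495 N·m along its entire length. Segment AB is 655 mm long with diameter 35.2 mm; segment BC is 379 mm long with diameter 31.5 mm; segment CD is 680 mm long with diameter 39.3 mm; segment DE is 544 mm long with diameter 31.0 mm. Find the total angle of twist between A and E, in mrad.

J_AB = π(0.0352)⁴/32 = 1.51×10^-7 m⁴; J_BC = π(0.0315)⁴/32 = 9.67×10^-8 m⁴; J_CD = π(0.0393)⁴/32 = 2.34×10^-7 m⁴; J_DE = π(0.0310)⁴/32 = 9.07×10^-8 m⁴.
θ = (T/G)·Σ L_i/J_i = (495.0/78.5×10⁹)·(0.655/1.51×10^-7 + 0.379/9.67×10^-8 + 0.680/2.34×10^-7 + 0.544/9.07×10^-8) = 0.1083 rad.

108 mrad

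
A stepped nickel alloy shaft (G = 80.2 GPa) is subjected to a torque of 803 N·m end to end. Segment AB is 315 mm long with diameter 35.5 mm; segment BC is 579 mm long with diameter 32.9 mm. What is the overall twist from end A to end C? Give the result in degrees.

J_AB = π(0.0355)⁴/32 = 1.56×10^-7 m⁴; J_BC = π(0.0329)⁴/32 = 1.15×10^-7 m⁴.
θ = (T/G)·Σ L_i/J_i = (803.0/80.2×10⁹)·(0.315/1.56×10^-7 + 0.579/1.15×10^-7) = 0.07063 rad.

4.05°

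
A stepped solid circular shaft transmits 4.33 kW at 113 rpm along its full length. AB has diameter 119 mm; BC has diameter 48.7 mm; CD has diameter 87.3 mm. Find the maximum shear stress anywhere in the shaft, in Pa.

1.61e7 Pa

ω = 2π·113/60 = 11.83 rad/s, so T = P/ω = 4.33×10³ / 11.83 = 365.9 N·m.
Under the same torque, τ_max = 16T/(πd³) is largest where d is smallest — segment BC (d = 48.7 mm).
τ_max = 16·365.9/(π·(0.0487)³) = 1.613×10^7 Pa.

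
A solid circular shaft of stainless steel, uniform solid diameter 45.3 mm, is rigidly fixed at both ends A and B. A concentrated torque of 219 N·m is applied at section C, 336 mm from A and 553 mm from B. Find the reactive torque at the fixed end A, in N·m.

136 N·m

With uniform GJ and both ends fixed, compatibility θ_AC = θ_CB gives T_A·a = T_B·b, together with T_A + T_B = T₀.
T_A = T₀·b/(a+b) = 219.0·553/889.0 = 136.2 N·m; T_B = 82.77 N·m.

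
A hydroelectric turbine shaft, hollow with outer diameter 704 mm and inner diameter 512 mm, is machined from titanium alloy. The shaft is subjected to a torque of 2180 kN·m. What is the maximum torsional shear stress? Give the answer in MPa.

J = π(d_o⁴ − d_i⁴)/32 = π(0.704⁴ − 0.512⁴)/32 = 0.01737 m⁴.
τ_max = T·r/J = 2.180e6 × 0.352 / 0.01737 = 4.418×10^7 Pa.

44.2 MPa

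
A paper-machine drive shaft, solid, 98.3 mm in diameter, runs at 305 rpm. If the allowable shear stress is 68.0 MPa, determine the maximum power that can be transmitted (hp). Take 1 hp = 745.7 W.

J = πd⁴/32 = π(0.0983)⁴/32 = 9.167×10^-6 m⁴.
T_max = τ_allow·J/r = 6.80×10^7 × 9.167×10^-6 / 0.0491 = 12680 N·m.
ω = 2π·305/60 = 31.94 rad/s, so P_max = T_max·ω = 4.051×10^5 W.

543 hp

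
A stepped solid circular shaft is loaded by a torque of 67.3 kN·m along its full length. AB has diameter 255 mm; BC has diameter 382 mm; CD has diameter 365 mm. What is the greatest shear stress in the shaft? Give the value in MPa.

Under the same torque, τ_max = 16T/(πd³) is largest where d is smallest — segment AB (d = 255 mm).
τ_max = 16·67300/(π·(0.255)³) = 2.067×10^7 Pa.

20.7 MPa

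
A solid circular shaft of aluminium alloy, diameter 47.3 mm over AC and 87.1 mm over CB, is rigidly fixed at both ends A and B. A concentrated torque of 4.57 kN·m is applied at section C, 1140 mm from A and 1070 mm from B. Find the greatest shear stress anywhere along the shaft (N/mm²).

Compatibility: T_A·a/J_AC = T_B·b/J_CB with T_A + T_B = T₀.
J_AC = 4.91×10^-7 m⁴, J_CB = 5.65×10^-6 m⁴, so T_A = T₀·(J_AC/a)/((J_AC/a)+(J_CB/b)) = 344.9 N·m, T_B = 4225 N·m.
τ in each portion: τ_AC = 1.66×10^7 Pa, τ_CB = 3.26×10^7 Pa; maximum is in CB.
τ_max = T_CB·r/J = 4225·0.0435/5.65×10^-6 = 3.257×10^7 Pa.

32.6 N/mm²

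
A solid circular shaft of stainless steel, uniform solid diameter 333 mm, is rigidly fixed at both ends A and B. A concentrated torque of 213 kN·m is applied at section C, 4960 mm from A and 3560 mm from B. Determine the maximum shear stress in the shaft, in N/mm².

With uniform GJ and both ends fixed, compatibility θ_AC = θ_CB gives T_A·a = T_B·b, together with T_A + T_B = T₀.
T_A = T₀·b/(a+b) = 213000·3560/8520 = 89000 N·m; T_B = 124000 N·m.
τ in each portion: τ_AC = 1.23×10^7 Pa, τ_CB = 1.71×10^7 Pa; maximum is in CB.
τ_max = T_CB·r/J = 124000·0.167/1.21×10^-3 = 1.710×10^7 Pa.

17.1 N/mm²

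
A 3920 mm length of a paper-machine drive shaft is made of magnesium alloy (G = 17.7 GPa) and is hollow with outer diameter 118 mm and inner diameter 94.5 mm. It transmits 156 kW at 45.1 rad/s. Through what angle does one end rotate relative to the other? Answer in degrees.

3.92°

ω = 45.1 rad/s, so T = P/ω = 156×10³ / 45.10 = 3459 N·m.
J = π(d_o⁴ − d_i⁴)/32 = π(0.118⁴ − 0.0945⁴)/32 = 1.120×10^-5 m⁴.
θ = T·L/(G·J) = 3459 × 3.92 / (17.7×10⁹ × 1.120×10^-5) = 0.06837 rad.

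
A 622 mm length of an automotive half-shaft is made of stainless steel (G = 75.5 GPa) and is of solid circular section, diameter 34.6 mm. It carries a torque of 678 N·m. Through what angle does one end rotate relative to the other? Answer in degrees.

J = πd⁴/32 = π(0.0346)⁴/32 = 1.407×10^-7 m⁴.
θ = T·L/(G·J) = 678.0 × 0.622 / (75.5×10⁹ × 1.407×10^-7) = 0.03970 rad.

2.27°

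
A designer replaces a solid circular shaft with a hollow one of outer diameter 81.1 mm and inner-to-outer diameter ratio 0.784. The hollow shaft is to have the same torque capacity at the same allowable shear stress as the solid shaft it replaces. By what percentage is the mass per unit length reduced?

47.1 %

Equal τ_max and T ⇒ the solid shaft needs d_s³ = d_o³(1−k⁴), so d_s = 81.1·(1−0.784⁴)^(1/3) = 69.24 mm.
Area ratio A_h/A_s = d_o²(1−k²)/d_s² = (1−k²)/(1−k⁴)^(2/3) = 0.5287.
Mass saving = 1 − 0.5287 = 47.1 %.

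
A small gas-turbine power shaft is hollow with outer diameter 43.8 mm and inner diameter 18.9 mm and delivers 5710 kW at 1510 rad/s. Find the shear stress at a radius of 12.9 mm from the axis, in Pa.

1.40e8 Pa

ω = 1510 rad/s, so T = P/ω = 5710×10³ / 1510 = 3781 N·m.
J = π(d_o⁴ − d_i⁴)/32 = π(0.0438⁴ − 0.0189⁴)/32 = 3.488×10^-7 m⁴.
Shear stress varies linearly with radius: τ = T·r/J = 3781 × 0.0129 / 3.488×10^-7 = 1.399×10^8 Pa.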